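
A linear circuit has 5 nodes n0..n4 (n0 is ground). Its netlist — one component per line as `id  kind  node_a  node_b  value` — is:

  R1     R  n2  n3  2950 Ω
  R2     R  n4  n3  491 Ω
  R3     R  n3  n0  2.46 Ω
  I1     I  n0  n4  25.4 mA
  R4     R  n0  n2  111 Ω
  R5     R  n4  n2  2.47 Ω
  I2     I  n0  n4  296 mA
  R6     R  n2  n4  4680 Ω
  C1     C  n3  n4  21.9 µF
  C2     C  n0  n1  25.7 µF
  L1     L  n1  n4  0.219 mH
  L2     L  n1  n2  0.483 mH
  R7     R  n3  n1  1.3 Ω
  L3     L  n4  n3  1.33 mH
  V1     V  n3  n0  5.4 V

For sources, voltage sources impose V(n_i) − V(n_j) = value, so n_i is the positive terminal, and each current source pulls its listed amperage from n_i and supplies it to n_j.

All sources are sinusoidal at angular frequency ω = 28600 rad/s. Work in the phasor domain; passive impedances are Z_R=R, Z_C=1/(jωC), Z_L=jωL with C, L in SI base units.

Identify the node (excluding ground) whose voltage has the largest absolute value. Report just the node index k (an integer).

4

MNA unknowns: 4 node voltages V₁..V_4 plus 1 source current (V1)
R1: Y=0.0003390+0.000j on G[2,3]
R2: Y=0.002037+0.000j on G[4,3]
R3: Y=0.4065+0.000j on G[3,0]
I1: z[0]−=0.0254, z[4]+=0.0254
R4: Y=0.009009+0.000j on G[0,2]
R5: Y=0.4049+0.000j on G[4,2]
I2: z[0]−=0.296, z[4]+=0.296
R6: Y=0.0002137+0.000j on G[2,4]
C1: Y=0.000+0.6263j on G[3,4]
C2: Y=0.000+0.7350j on G[0,1]
L1: Y=0.000-0.1597j on G[1,4]
L2: Y=0.000-0.07239j on G[1,2]
R7: Y=0.7692+0.000j on G[3,1]
L3: Y=0.000-0.02629j on G[4,3]
V1: row V3−V0=5.4, i_V1 at 3,0
solve → V1=3.360-4.009j, V2=5.175+2.116j, V3=5.400+0.000j, V4=6.385+1.841j
aux → i_V1=-4.867-2.489j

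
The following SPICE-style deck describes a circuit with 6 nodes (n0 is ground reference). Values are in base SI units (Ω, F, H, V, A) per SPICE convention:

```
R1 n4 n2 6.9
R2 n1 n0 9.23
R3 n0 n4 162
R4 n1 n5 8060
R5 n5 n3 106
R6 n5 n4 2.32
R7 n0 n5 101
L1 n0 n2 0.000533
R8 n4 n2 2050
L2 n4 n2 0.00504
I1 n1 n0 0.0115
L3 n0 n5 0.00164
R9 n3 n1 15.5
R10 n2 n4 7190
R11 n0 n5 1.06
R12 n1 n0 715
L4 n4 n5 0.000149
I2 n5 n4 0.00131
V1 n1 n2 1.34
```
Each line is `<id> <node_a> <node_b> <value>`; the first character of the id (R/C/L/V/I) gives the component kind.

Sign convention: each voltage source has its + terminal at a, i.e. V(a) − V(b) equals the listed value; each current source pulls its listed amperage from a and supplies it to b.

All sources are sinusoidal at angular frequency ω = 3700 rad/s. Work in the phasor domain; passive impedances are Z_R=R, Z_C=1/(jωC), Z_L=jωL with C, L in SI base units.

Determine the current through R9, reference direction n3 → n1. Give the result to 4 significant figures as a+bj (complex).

-0.01023+0.001868j A

Apply KCL at each of the 5 non-ground nodes and solve the resulting linear system.
Node n1: branches {R2, R4, I1, R9, R12, V1} → V_1 = 1.231-0.2569j
Node n2: branches {R1, L1, R8, L2, R10, V1} → V_2 = -0.1086-0.2569j
Node n3: branches {R5, R9} → V_3 = 1.073-0.2279j
Node n4: branches {R1, R3, R6, R8, L2, R10, L4, I2} → V_4 = -0.002268-0.04628j
Node n5: branches {R4, R5, R6, R7, L3, R11, L4, I2} → V_5 = -0.01199-0.02994j
Source currents: i(V1)=-0.1570+0.03009j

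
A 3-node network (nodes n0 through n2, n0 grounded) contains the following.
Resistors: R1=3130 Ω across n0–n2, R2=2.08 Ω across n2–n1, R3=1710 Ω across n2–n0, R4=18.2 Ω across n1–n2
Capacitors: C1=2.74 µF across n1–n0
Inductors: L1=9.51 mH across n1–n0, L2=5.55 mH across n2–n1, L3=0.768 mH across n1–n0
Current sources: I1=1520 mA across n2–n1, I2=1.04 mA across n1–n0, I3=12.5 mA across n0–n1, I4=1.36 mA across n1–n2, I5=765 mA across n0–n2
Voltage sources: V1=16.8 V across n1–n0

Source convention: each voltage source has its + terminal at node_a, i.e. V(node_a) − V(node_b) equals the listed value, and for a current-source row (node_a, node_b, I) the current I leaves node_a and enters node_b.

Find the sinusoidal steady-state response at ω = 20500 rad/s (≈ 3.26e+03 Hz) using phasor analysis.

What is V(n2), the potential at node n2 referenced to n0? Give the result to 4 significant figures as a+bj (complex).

15.37-0.02346j V

MNA unknowns: 2 node voltages V₁..V_2 plus 1 source current (V1)
R1: Y=0.0003195+0.000j on G[0,2]
R2: Y=0.4808+0.000j on G[2,1]
C1: Y=0.000+0.05617j on G[1,0]
L1: Y=0.000-0.005129j on G[1,0]
I1: z[2]−=1.52, z[1]+=1.52
L2: Y=0.000-0.008789j on G[2,1]
L3: Y=0.000-0.06352j on G[1,0]
R3: Y=0.0005848+0.000j on G[2,0]
I2: z[1]−=0.00104, z[0]+=0.00104
R4: Y=0.05495+0.000j on G[1,2]
I3: z[0]−=0.0125, z[1]+=0.0125
I4: z[1]−=0.00136, z[2]+=0.00136
I5: z[0]−=0.765, z[2]+=0.765
V1: row V1−V0=16.8, i_V1 at 1,0
solve → V1=16.80+0.000j, V2=15.37-0.02346j
aux → i_V1=0.7626+0.2096j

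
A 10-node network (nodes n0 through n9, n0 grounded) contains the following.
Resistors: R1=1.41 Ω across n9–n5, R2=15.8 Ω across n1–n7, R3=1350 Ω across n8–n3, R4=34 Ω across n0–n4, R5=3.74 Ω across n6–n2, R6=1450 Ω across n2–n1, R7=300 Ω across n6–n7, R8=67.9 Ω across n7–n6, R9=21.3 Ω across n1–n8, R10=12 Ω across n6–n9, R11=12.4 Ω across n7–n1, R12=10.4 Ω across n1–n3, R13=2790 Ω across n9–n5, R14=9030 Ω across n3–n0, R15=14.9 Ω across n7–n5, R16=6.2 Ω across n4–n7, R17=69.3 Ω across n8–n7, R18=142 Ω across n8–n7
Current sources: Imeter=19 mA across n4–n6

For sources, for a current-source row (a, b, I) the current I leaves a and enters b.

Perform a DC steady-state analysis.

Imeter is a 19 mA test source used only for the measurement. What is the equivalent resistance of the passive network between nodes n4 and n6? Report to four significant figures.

R_eq = 24.69 Ω

Apply KCL at each of the 9 non-ground nodes and solve the resulting linear system.
Node n1: branches {R2, R6, R9, R11, R12} → V_1 = 0.1187
Node n2: branches {R5, R6} → V_2 = 0.4678
Node n3: branches {R3, R12, R14} → V_3 = 0.1186
Node n4: branches {R4, R16, Imeter} → V_4 = -0.0004464
Node n5: branches {R1, R13, R15} → V_5 = 0.3022
Node n6: branches {R5, R7, R8, R10, Imeter} → V_6 = 0.4687
Node n7: branches {R2, R7, R8, R11, R15, R16, R17, R18} → V_7 = 0.1173
Node n8: branches {R3, R9, R17, R18} → V_8 = 0.1183
Node n9: branches {R1, R10, R13} → V_9 = 0.3197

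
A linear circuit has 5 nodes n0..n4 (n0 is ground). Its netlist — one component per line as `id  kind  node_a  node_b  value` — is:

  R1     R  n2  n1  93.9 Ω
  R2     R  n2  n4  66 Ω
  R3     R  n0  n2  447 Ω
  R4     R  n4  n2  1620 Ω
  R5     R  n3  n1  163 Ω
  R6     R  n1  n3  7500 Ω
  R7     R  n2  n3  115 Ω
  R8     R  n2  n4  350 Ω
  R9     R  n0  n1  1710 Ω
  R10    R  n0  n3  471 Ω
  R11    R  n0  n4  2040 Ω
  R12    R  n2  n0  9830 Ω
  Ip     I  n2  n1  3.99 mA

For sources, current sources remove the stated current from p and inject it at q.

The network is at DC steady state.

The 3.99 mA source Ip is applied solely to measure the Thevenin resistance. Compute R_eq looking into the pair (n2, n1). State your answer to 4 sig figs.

R_eq = 67.34 Ω

Element admittances at DC:
  Y(R1) = 0.01065 S between n2,n1
  Y(R2) = 0.01515 S between n2,n4
  Y(R3) = 0.002237 S between n0,n2
  Y(R4) = 0.0006173 S between n4,n2
  Y(R5) = 0.006135 S between n3,n1
  Y(R6) = 0.0001333 S between n1,n3
  Y(R7) = 0.008696 S between n2,n3
  Y(R8) = 0.002857 S between n2,n4
  Y(R9) = 0.0005848 S between n0,n1
  Y(R10) = 0.002123 S between n0,n3
  Y(R11) = 0.0004902 S between n0,n4
  Y(R12) = 0.0001017 S between n2,n0
  Ip: injects 0.00399 A into n1 (from n2)
Assemble and solve the 4×4 MNA system:
  V(n1)=0.1990  V(n2)=-0.06965  V(n3)=0.03757  V(n4)=-0.06786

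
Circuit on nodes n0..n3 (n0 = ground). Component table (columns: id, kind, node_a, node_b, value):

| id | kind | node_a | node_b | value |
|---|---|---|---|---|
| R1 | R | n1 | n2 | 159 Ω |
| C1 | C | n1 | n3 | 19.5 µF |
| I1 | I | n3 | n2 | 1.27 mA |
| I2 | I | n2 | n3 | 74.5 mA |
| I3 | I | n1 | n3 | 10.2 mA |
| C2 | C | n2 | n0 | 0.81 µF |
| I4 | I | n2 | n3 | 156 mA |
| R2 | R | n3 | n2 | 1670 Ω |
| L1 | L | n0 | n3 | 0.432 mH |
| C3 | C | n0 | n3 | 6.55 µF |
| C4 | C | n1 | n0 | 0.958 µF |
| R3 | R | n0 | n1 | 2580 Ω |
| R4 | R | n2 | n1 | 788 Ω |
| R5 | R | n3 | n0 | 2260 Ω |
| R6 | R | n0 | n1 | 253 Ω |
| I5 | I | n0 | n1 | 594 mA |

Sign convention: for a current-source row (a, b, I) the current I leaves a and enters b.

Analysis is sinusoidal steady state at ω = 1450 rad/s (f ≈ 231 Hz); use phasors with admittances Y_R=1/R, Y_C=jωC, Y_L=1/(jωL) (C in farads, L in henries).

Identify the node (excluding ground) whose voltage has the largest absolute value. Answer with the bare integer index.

2

Apply KCL at each of the 3 non-ground nodes and solve the resulting linear system.
Node n1: branches {R1, C1, I3, C4, R3, R4, R6, I5} → V_1 = 2.824-11.47j
Node n2: branches {R1, I1, I2, C2, I4, R2, R4} → V_2 = -26.47-6.791j
Node n3: branches {C1, I1, I2, I3, I4, R2, L1, C3, R5} → V_3 = -0.04839+0.3515j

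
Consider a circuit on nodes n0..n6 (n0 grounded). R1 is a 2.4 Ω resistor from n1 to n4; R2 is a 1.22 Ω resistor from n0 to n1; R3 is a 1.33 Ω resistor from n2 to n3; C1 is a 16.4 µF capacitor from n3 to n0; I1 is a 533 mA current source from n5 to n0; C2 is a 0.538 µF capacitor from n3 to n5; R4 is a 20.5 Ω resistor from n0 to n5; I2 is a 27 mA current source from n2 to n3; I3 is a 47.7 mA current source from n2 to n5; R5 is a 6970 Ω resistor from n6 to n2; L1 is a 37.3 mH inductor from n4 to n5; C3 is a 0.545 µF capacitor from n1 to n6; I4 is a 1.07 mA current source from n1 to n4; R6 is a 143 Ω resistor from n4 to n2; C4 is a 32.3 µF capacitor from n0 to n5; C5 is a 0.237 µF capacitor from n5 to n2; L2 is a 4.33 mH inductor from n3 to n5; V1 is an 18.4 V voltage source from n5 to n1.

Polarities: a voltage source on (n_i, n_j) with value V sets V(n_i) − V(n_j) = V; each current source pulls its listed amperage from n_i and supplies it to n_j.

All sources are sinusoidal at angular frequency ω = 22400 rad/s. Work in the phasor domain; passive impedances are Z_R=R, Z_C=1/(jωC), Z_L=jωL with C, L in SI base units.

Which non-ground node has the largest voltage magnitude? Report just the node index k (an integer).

5

MNA unknowns: 6 node voltages V₁..V_6 plus 1 source current (V1)
R1: Y=0.4167+0.000j on G[1,4]
R2: Y=0.8197+0.000j on G[0,1]
R3: Y=0.7519+0.000j on G[2,3]
C1: Y=0.000+0.3674j on G[3,0]
I1: z[5]−=0.533, z[0]+=0.533
C2: Y=0.000+0.01205j on G[3,5]
R4: Y=0.04878+0.000j on G[0,5]
I2: z[2]−=0.027, z[3]+=0.027
I3: z[2]−=0.0477, z[5]+=0.0477
R5: Y=0.0001435+0.000j on G[6,2]
L1: Y=0.000-0.001197j on G[4,5]
C3: Y=0.000+0.01221j on G[1,6]
I4: z[1]−=0.00107, z[4]+=0.00107
R6: Y=0.006993+0.000j on G[4,2]
C4: Y=0.000+0.7235j on G[0,5]
C5: Y=0.000+0.005309j on G[5,2]
L2: Y=0.000-0.01031j on G[3,5]
V1: row V5−V1=18.4, i_V1 at 5,1
solve → V1=-8.485-8.273j, V2=-0.08848+0.1209j, V3=0.02997+0.1291j, V4=-8.344-8.186j, V5=9.915-8.273j, V6=-8.385-8.371j
aux → i_V1=-7.014-6.819j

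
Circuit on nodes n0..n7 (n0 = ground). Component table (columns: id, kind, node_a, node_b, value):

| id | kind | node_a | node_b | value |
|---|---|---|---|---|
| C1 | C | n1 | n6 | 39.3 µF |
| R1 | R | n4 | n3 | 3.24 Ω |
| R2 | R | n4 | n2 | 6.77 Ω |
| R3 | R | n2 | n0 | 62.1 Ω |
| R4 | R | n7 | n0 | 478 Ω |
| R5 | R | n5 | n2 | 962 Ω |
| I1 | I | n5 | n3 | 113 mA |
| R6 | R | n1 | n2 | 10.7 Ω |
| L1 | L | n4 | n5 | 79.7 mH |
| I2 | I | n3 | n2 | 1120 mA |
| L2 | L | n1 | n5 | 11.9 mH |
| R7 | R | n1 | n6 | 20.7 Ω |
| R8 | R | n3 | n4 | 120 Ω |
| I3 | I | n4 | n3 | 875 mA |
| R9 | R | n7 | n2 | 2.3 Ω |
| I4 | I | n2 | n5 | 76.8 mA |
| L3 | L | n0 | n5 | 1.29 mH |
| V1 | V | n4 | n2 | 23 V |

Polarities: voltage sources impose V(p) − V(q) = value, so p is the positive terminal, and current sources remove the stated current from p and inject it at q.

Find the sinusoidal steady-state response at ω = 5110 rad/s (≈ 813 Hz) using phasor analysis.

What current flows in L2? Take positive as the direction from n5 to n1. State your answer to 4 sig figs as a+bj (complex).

Element admittances at ω=5110 rad/s:
  Y(C1) = 0.000+0.2008j S between n1,n6
  Y(R1) = 0.3086+0.000j S between n4,n3
  Y(R2) = 0.1477+0.000j S between n4,n2
  Y(R3) = 0.01610+0.000j S between n2,n0
  Y(R4) = 0.002092+0.000j S between n7,n0
  Y(R5) = 0.001040+0.000j S between n5,n2
  I1: injects 0.113 A into n3 (from n5)
  Y(R6) = 0.09346+0.000j S between n1,n2
  Y(L1) = 0.000-0.002455j S between n4,n5
  I2: injects 1.12 A into n2 (from n3)
  Y(L2) = 0.000-0.01644j S between n1,n5
  Y(R7) = 0.04831+0.000j S between n1,n6
  Y(R8) = 0.008333+0.000j S between n3,n4
  I3: injects 0.875 A into n3 (from n4)
  Y(R9) = 0.4348+0.000j S between n7,n2
  I4: injects 0.0768 A into n5 (from n2)
  Y(L3) = 0.000-0.1517j S between n0,n5
  V1: constraint V(n4)−V(n2) = 23
Assemble and solve the 8×8 MNA system:
  V(n1)=-0.5128+2.082j  V(n2)=-0.1496+2.219j  V(n3)=22.43+2.219j  V(n4)=22.85+2.219j  V(n5)=0.2660+0.01793j  V(n6)=-0.5128+2.082j  V(n7)=-0.1489+2.209j
  i(V1)=-4.410+0.05545j

-0.03395-0.01281j A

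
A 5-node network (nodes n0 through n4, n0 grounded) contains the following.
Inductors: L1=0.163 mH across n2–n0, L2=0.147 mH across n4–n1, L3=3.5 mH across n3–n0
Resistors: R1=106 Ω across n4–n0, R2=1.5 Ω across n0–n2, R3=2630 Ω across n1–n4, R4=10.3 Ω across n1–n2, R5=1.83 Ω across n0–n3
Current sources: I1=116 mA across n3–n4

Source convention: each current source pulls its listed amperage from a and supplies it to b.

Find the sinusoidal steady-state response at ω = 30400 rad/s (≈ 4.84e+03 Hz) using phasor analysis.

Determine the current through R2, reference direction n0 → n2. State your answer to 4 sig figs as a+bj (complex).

-0.09675-0.02496j A

Apply KCL at each of the 4 non-ground nodes and solve the resulting linear system.
Node n1: branches {L2, R3, R4} → V_1 = 1.219-0.007157j
Node n2: branches {L1, R2, R4} → V_2 = 0.1451+0.03744j
Node n3: branches {L3, R5, I1} → V_3 = -0.2122-0.003650j
Node n4: branches {R1, L2, R3, I1} → V_4 = 1.240+0.4589j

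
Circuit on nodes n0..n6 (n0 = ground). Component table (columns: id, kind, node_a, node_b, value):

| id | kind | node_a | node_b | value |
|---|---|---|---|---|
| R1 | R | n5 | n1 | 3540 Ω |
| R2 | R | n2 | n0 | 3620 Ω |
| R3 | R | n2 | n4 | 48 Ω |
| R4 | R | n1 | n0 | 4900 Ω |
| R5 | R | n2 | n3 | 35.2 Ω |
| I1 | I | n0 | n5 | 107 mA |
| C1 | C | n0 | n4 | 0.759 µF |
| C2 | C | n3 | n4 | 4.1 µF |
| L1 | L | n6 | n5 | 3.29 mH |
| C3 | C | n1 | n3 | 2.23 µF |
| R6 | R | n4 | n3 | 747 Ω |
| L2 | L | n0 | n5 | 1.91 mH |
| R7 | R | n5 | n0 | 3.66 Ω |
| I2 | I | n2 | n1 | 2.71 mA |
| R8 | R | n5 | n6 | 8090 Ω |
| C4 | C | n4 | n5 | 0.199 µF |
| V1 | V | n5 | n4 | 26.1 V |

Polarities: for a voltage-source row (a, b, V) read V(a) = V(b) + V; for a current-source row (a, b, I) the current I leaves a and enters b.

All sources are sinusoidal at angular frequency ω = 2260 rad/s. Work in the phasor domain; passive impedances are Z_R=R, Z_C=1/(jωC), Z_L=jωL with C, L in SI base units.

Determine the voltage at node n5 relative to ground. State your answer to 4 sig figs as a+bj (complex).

0.1731+0.3119j V

Element admittances at ω=2260 rad/s:
  Y(R1) = 0.0002825+0.000j S between n5,n1
  Y(R2) = 0.0002762+0.000j S between n2,n0
  Y(R3) = 0.02083+0.000j S between n2,n4
  Y(R4) = 0.0002041+0.000j S between n1,n0
  Y(R5) = 0.02841+0.000j S between n2,n3
  I1: injects 0.107 A into n5 (from n0)
  Y(C1) = 0.000+0.001715j S between n0,n4
  Y(C2) = 0.000+0.009266j S between n3,n4
  Y(L1) = 0.000-0.1345j S between n6,n5
  Y(C3) = 0.000+0.005040j S between n1,n3
  Y(R6) = 0.001339+0.000j S between n4,n3
  Y(L2) = 0.000-0.2317j S between n0,n5
  Y(R7) = 0.2732+0.000j S between n5,n0
  I2: injects 0.00271 A into n1 (from n2)
  Y(R8) = 0.0001236+0.000j S between n5,n6
  Y(C4) = 0.000+0.0004497j S between n4,n5
  V1: constraint V(n5)−V(n4) = 26.1
Assemble and solve the 7×7 MNA system:
  V(n1)=-24.68-3.141j  V(n2)=-25.30+0.01030j  V(n3)=-25.00-0.2108j  V(n4)=-25.93+0.3119j  V(n5)=0.1731+0.3119j  V(n6)=0.1731+0.3119j
  i(V1)=-0.01958-0.05783j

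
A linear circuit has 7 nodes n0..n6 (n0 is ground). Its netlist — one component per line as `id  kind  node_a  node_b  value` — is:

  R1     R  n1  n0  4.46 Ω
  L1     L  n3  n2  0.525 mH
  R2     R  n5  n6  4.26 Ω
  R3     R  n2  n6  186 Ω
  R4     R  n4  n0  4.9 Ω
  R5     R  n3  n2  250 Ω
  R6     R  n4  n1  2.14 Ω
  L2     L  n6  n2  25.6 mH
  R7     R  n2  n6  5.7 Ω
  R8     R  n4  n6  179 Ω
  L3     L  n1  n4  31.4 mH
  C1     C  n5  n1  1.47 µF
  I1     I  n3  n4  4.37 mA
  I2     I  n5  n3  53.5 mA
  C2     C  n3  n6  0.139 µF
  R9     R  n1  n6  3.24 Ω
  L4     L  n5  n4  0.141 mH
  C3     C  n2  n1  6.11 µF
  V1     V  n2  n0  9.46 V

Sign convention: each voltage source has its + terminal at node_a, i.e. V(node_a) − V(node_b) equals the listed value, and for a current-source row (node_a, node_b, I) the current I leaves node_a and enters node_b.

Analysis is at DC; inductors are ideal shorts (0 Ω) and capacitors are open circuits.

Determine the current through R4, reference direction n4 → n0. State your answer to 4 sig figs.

1.074 A

Element admittances at DC:
  Y(R1) = 0.2242 S between n1,n0
  L1: short n3↔n2 (DC inductor)
  Y(R2) = 0.2347 S between n5,n6
  Y(R3) = 0.005376 S between n2,n6
  Y(R4) = 0.2041 S between n4,n0
  Y(R5) = 0.004000 S between n3,n2
  Y(R6) = 0.4673 S between n4,n1
  L2: short n6↔n2 (DC inductor)
  Y(R7) = 0.1754 S between n2,n6
  Y(R8) = 0.005587 S between n4,n6
  L3: short n1↔n4 (DC inductor)
  Y(C1) = 0.000 S between n5,n1
  I1: injects 0.00437 A into n4 (from n3)
  I2: injects 0.0535 A into n3 (from n5)
  Y(C2) = 0.000 S between n3,n6
  Y(R9) = 0.3086 S between n1,n6
  L4: short n5↔n4 (DC inductor)
  Y(C3) = 0.000 S between n2,n1
  V1: constraint V(n2)−V(n0) = 9.46
Assemble and solve the 11×11 MNA system:
  V(n1)=5.264  V(n2)=9.460  V(n3)=9.460  V(n4)=5.264  V(n5)=5.264  V(n6)=9.460
  i(L1)=0.04913  i(L2)=-2.304  i(L3)=0.1149  i(L4)=0.9315  i(V1)=-2.254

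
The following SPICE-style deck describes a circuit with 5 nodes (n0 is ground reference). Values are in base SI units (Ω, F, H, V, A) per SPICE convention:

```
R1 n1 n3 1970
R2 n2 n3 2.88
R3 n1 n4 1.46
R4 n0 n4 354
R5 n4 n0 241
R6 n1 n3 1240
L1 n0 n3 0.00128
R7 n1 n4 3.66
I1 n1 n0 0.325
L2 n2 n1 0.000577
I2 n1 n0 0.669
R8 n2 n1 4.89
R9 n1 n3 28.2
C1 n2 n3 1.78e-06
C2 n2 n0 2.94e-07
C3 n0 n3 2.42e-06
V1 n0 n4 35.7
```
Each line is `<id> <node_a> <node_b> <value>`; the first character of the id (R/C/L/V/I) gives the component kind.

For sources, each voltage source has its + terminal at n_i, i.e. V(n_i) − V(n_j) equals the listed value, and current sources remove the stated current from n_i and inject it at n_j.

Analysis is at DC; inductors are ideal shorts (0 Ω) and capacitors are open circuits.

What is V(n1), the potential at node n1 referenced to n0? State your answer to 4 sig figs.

-26.23 V

MNA unknowns: 4 node voltages V₁..V_4 plus 3 source currents (L1, L2, V1)
R1: Y=0.0005076 on G[1,3]
R2: Y=0.3472 on G[2,3]
R3: Y=0.6849 on G[1,4]
R4: Y=0.002825 on G[0,4]
R5: Y=0.004149 on G[4,0]
R6: Y=0.0008065 on G[1,3]
L1: row V0−V3=0, i_L1 at 0,3
R7: Y=0.2732 on G[1,4]
I1: z[1]−=0.325, z[0]+=0.325
L2: row V2−V1=0, i_L2 at 2,1
I2: z[1]−=0.669, z[0]+=0.669
R8: Y=0.2045 on G[2,1]
R9: Y=0.03546 on G[1,3]
C1: Y=0.000 on G[2,3]
C2: Y=0.000 on G[2,0]
C3: Y=0.000 on G[0,3]
V1: row V0−V4=35.7, i_V1 at 0,4
solve → V1=-26.23, V2=-26.23, V3=0.000, V4=-35.70
aux → i_L1=10.07, i_L2=9.106, i_V1=-9.326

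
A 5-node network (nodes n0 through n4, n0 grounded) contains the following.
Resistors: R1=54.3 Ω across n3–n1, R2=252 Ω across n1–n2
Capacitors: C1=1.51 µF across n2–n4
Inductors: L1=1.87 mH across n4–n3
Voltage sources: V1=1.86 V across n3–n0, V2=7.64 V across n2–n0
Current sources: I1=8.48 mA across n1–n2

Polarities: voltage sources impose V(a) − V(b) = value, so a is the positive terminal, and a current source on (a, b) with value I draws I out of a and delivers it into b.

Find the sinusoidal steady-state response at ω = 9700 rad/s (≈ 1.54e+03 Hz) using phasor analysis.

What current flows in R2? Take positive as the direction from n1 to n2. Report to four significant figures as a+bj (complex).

-0.02037+0.000j A

Element admittances at ω=9700 rad/s:
  Y(R1) = 0.01842+0.000j S between n3,n1
  Y(C1) = 0.000+0.01465j S between n2,n4
  Y(L1) = 0.000-0.05513j S between n4,n3
  Y(R2) = 0.003968+0.000j S between n1,n2
  V1: constraint V(n3)−V(n0) = 1.86
  V2: constraint V(n2)−V(n0) = 7.64
  I1: injects 0.00848 A into n2 (from n1)
Assemble and solve the 6×6 MNA system:
  V(n1)=2.506+0.000j  V(n2)=7.640+0.000j  V(n3)=1.860+0.000j  V(n4)=-0.2312+0.000j
  i(V1)=0.01189+0.1153j  i(V2)=-0.01189-0.1153j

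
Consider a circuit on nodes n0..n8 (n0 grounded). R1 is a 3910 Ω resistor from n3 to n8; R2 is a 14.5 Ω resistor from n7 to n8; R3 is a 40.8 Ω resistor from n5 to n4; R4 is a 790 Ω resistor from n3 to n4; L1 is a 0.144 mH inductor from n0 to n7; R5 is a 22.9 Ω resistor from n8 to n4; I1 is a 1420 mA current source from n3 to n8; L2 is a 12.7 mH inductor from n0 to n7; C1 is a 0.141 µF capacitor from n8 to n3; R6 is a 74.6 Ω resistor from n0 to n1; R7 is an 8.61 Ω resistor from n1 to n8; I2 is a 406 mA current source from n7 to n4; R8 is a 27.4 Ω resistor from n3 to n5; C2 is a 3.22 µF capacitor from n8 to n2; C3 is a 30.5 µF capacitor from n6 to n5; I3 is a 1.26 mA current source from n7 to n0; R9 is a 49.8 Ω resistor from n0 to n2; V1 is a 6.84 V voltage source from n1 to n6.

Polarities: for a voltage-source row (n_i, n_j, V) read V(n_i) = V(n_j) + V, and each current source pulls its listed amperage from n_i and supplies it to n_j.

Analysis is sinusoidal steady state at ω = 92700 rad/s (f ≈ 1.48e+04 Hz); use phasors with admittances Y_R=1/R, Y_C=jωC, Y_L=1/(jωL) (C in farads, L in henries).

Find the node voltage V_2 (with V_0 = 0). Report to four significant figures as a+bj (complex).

MNA unknowns: 8 node voltages V₁..V_8 plus 1 source current (V1)
R1: Y=0.0002558+0.000j on G[3,8]
R2: Y=0.06897+0.000j on G[7,8]
R3: Y=0.02451+0.000j on G[5,4]
R4: Y=0.001266+0.000j on G[3,4]
L1: Y=0.000-0.07491j on G[0,7]
R5: Y=0.04367+0.000j on G[8,4]
I1: z[3]−=1.42, z[8]+=1.42
L2: Y=0.000-0.0008494j on G[0,7]
C1: Y=0.000+0.01307j on G[8,3]
R6: Y=0.01340+0.000j on G[0,1]
R7: Y=0.1161+0.000j on G[1,8]
I2: z[7]−=0.406, z[4]+=0.406
R8: Y=0.03650+0.000j on G[3,5]
C2: Y=0.000+0.2985j on G[8,2]
C3: Y=0.000+2.827j on G[6,5]
I3: z[7]−=0.00126, z[0]+=0.00126
R9: Y=0.02008+0.000j on G[0,2]
V1: row V1−V6=6.84, i_V1 at 1,6
solve → V1=-1.543+2.578j, V2=4.999-0.9551j, V3=-38.50+17.68j, V4=5.349+0.5165j, V5=-8.212+2.851j, V6=-8.383+2.578j, V7=0.2029-1.068j, V8=4.934-1.291j
aux → i_V1=0.7730-0.4839j

4.999-0.9551j V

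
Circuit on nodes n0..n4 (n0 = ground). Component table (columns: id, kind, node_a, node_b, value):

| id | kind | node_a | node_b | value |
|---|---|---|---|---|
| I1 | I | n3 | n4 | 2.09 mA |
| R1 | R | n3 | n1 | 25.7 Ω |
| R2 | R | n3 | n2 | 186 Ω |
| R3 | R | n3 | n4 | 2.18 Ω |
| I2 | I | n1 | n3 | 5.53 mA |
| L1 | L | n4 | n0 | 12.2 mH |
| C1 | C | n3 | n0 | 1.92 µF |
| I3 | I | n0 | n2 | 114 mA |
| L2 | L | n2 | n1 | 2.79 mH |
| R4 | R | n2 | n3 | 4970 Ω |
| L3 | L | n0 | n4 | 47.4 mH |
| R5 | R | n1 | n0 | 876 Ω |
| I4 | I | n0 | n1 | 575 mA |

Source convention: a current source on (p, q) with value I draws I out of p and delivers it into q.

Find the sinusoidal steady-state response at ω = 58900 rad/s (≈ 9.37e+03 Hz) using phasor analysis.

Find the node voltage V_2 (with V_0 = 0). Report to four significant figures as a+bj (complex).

17.26-3.278j V

Apply KCL at each of the 4 non-ground nodes and solve the resulting linear system.
Node n1: branches {R1, I2, L2, R5, I4} → V_1 = 14.73-6.249j
Node n2: branches {R2, I3, L2, R4} → V_2 = 17.26-3.278j
Node n3: branches {I1, R1, R2, R3, I2, C1, R4} → V_3 = 0.06451-6.037j
Node n4: branches {I1, R3, L1, L3} → V_4 = 0.09209-6.037j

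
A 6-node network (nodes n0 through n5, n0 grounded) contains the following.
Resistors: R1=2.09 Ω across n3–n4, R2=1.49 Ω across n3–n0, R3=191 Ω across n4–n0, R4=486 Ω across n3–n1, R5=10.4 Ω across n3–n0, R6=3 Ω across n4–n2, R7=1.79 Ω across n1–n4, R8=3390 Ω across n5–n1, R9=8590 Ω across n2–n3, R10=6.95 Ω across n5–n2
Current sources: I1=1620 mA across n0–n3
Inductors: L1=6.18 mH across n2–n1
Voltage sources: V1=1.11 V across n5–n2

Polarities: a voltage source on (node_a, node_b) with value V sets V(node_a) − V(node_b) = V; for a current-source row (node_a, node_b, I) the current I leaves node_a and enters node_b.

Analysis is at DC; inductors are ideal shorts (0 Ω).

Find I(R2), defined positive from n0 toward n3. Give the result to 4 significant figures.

Apply KCL at each of the 5 non-ground nodes and solve the resulting linear system.
Node n1: branches {R4, R7, R8, L1} → V_1 = 2.075
Node n2: branches {R6, L1, R9, R10, V1} → V_2 = 2.075
Node n3: branches {R1, R2, I1, R4, R5, R9} → V_3 = 2.097
Node n4: branches {R1, R3, R6, R7} → V_4 = 2.075
Node n5: branches {R8, R10, V1} → V_5 = 3.185
Source currents: i(L1)=-0.0003431, i(V1)=-0.1600

-1.407 A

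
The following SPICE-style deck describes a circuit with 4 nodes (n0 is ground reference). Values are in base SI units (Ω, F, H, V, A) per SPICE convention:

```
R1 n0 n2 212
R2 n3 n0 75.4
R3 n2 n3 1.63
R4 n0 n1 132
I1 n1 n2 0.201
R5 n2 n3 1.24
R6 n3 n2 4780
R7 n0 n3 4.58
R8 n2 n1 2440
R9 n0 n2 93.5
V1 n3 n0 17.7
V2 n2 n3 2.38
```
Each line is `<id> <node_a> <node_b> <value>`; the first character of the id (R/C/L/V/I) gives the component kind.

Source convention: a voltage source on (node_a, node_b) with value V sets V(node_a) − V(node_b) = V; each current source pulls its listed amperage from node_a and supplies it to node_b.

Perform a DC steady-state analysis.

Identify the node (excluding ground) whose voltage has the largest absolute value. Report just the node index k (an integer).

Apply KCL at each of the 3 non-ground nodes and solve the resulting linear system.
Node n1: branches {R4, I1, R8} → V_1 = -24.14
Node n2: branches {R1, R3, I1, R5, R6, R8, R9, V2} → V_2 = 20.08
Node n3: branches {R2, R3, R5, R6, R7, V1, V2} → V_3 = 17.70
Source currents: i(V1)=-4.226, i(V2)=-3.507

1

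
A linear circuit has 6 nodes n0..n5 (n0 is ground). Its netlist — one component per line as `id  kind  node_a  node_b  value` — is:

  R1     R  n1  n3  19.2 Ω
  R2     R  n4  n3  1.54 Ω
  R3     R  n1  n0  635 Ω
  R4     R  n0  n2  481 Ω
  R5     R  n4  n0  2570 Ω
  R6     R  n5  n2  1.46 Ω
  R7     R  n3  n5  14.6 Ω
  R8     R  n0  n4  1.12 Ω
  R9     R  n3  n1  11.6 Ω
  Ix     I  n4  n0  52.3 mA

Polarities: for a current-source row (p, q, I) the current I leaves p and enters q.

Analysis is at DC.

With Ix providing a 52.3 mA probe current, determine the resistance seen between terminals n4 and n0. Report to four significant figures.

MNA unknowns: 5 node voltages V₁..V_5
R1: Y=0.05208 on G[1,3]
R2: Y=0.6494 on G[4,3]
R3: Y=0.001575 on G[1,0]
R4: Y=0.002079 on G[0,2]
R5: Y=0.0003891 on G[4,0]
R6: Y=0.6849 on G[5,2]
R7: Y=0.06849 on G[3,5]
R8: Y=0.8929 on G[0,4]
R9: Y=0.08621 on G[3,1]
Ix: z[4]−=0.0523, z[0]+=0.0523
solve → V1=-0.05735, V2=-0.05613, V3=-0.05800, V4=-0.05832, V5=-0.05630

R_eq = 1.115 Ω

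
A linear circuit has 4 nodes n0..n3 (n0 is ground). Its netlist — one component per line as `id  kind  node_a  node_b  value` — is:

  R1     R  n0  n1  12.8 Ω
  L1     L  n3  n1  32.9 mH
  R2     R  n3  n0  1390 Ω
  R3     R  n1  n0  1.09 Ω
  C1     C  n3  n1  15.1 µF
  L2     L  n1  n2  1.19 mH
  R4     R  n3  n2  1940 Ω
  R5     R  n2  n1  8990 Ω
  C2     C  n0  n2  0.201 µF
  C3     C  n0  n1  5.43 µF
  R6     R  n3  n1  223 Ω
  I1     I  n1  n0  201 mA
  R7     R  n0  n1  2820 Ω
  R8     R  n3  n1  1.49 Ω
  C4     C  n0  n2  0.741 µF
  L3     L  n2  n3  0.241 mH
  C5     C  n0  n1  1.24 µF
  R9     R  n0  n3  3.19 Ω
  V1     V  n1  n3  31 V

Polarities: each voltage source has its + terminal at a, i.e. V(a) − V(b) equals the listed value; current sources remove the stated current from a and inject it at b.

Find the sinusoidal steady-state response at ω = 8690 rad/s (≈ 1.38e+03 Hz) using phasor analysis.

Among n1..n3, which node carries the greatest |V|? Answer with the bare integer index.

MNA unknowns: 3 node voltages V₁..V_3 plus 1 source current (V1)
R1: Y=0.07812+0.000j on G[0,1]
L1: Y=0.000-0.003498j on G[3,1]
R2: Y=0.0007194+0.000j on G[3,0]
R3: Y=0.9174+0.000j on G[1,0]
C1: Y=0.000+0.1312j on G[3,1]
L2: Y=0.000-0.09670j on G[1,2]
R4: Y=0.0005155+0.000j on G[3,2]
R5: Y=0.0001112+0.000j on G[2,1]
C2: Y=0.000+0.001747j on G[0,2]
C3: Y=0.000+0.04719j on G[0,1]
R6: Y=0.004484+0.000j on G[3,1]
I1: z[1]−=0.201, z[0]+=0.201
R7: Y=0.0003546+0.000j on G[0,1]
R8: Y=0.6711+0.000j on G[3,1]
C4: Y=0.000+0.006439j on G[0,2]
L3: Y=0.000-0.4775j on G[2,3]
C5: Y=0.000+0.01078j on G[0,1]
R9: Y=0.3135+0.000j on G[0,3]
V1: row V1−V3=31, i_V1 at 1,3
solve → V1=7.271-0.2044j, V2=-18.78-0.2067j, V3=-23.73-0.2044j
aux → i_V1=-28.40-1.658j

3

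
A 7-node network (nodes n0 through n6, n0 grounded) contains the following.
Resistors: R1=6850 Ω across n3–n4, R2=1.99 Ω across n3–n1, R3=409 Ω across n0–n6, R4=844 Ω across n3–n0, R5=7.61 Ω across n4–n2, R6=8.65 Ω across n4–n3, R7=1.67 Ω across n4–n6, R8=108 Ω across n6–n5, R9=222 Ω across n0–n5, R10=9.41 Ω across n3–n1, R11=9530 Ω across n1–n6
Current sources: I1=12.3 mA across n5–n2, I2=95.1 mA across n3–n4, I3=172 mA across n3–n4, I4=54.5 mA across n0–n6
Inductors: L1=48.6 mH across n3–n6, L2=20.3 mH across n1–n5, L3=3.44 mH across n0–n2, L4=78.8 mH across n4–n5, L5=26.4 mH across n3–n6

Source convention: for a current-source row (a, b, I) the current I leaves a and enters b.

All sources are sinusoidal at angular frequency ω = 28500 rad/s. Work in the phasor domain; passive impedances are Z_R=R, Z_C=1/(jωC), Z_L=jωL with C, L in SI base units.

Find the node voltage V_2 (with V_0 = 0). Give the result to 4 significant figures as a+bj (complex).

Apply KCL at each of the 6 non-ground nodes and solve the resulting linear system.
Node n1: branches {R2, L2, R10, R11} → V_1 = 0.4338+3.802j
Node n2: branches {I1, R5, L3} → V_2 = 2.538+4.093j
Node n3: branches {R1, R2, L1, R4, I2, R6, R10, L5, I3} → V_3 = 0.4367+3.804j
Node n4: branches {R1, R5, I2, R6, R7, L4, I3} → V_4 = 2.763+3.896j
Node n5: branches {I1, L2, R8, R9, L4} → V_5 = 1.186+2.647j
Node n6: branches {R3, L1, R7, R8, R11, L5, I4} → V_6 = 2.816+3.870j

2.538+4.093j V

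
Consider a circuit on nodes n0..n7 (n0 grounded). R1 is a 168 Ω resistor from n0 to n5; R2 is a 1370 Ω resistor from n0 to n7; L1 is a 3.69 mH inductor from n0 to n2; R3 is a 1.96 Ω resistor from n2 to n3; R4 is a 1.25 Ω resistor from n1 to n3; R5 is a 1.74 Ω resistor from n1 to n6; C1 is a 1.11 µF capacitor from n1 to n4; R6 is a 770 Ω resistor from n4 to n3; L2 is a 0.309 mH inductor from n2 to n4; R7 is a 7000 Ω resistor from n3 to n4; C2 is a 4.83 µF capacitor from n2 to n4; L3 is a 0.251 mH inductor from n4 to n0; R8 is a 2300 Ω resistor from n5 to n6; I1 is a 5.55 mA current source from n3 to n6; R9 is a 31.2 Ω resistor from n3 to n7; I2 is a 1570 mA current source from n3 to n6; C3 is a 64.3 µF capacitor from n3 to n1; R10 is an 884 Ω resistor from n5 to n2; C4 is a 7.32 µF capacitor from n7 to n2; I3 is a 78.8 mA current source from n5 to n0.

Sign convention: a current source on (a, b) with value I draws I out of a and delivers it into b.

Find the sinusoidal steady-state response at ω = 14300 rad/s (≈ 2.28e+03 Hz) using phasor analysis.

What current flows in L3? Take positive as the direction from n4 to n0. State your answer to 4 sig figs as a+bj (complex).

Element admittances at ω=14300 rad/s:
  Y(R1) = 0.005952+0.000j S between n0,n5
  Y(R2) = 0.0007299+0.000j S between n0,n7
  Y(L1) = 0.000-0.01895j S between n0,n2
  Y(R3) = 0.5102+0.000j S between n2,n3
  Y(R4) = 0.8000+0.000j S between n1,n3
  Y(R5) = 0.5747+0.000j S between n1,n6
  Y(C1) = 0.000+0.01587j S between n1,n4
  Y(R6) = 0.001299+0.000j S between n4,n3
  Y(L2) = 0.000-0.2263j S between n2,n4
  Y(R7) = 0.0001429+0.000j S between n3,n4
  Y(C2) = 0.000+0.06907j S between n2,n4
  Y(L3) = 0.000-0.2786j S between n4,n0
  Y(R8) = 0.0004348+0.000j S between n5,n6
  I1: injects 0.00555 A into n6 (from n3)
  Y(R9) = 0.03205+0.000j S between n3,n7
  I2: injects 1.57 A into n6 (from n3)
  Y(C3) = 0.000+0.9195j S between n3,n1
  Y(R10) = 0.001131+0.000j S between n5,n2
  Y(C4) = 0.000+0.1047j S between n7,n2
  I3: injects 0.0788 A into n0 (from n5)
Assemble and solve the 7×7 MNA system:
  V(n1)=0.8441-1.240j  V(n2)=0.06367-0.2500j  V(n3)=0.01706-0.2727j  V(n4)=-0.007289-0.04667j  V(n5)=-10.26-0.1092j  V(n6)=3.575-1.239j  V(n7)=0.05473-0.2381j

-0.01300+0.002031j A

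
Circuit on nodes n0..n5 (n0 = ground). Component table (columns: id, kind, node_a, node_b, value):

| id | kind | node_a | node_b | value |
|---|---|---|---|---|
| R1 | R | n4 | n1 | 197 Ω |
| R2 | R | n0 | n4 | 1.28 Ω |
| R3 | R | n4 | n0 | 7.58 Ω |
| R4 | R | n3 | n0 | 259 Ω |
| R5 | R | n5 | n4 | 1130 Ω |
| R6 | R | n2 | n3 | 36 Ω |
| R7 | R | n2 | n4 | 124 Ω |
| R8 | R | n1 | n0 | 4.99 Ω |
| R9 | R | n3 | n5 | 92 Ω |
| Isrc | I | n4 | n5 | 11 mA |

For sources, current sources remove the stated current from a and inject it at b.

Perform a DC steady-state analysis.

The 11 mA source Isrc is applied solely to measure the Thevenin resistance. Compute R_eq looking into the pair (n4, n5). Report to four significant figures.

R_eq = 163.4 Ω

MNA unknowns: 5 node voltages V₁..V_5
R1: Y=0.005076 on G[4,1]
R2: Y=0.7812 on G[0,4]
R3: Y=0.1319 on G[4,0]
R4: Y=0.003861 on G[3,0]
R5: Y=0.0008850 on G[5,4]
R6: Y=0.02778 on G[2,3]
R7: Y=0.008065 on G[2,4]
R8: Y=0.2004 on G[1,0]
R9: Y=0.01087 on G[3,5]
Isrc: z[4]−=0.011, z[5]+=0.011
solve → V1=-9.643e-05, V2=0.7185, V3=0.9282, V4=-0.003903, V5=1.794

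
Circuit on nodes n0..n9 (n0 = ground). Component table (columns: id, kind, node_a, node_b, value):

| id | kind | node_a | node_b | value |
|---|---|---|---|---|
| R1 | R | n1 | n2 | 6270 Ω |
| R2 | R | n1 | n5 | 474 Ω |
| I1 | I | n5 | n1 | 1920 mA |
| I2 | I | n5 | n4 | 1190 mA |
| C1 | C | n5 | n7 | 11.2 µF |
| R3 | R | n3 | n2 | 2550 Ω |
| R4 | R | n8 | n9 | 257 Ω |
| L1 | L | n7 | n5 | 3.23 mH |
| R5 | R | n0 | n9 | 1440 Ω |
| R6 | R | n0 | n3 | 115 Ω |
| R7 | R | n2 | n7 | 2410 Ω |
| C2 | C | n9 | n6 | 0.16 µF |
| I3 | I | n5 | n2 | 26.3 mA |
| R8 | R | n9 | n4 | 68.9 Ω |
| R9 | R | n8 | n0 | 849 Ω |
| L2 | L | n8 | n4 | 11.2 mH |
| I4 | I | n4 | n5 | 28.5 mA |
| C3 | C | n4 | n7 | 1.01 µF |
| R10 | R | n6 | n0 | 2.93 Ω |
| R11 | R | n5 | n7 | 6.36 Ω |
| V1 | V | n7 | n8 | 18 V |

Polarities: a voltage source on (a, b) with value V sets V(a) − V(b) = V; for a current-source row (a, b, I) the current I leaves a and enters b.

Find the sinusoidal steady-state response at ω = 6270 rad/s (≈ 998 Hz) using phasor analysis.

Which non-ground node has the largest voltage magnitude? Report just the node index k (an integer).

1

MNA unknowns: 9 node voltages V₁..V_9 plus 1 source current (V1)
R1: Y=0.0001595+0.000j on G[1,2]
R2: Y=0.002110+0.000j on G[1,5]
I1: z[5]−=1.92, z[1]+=1.92
I2: z[5]−=1.19, z[4]+=1.19
C1: Y=0.000+0.07022j on G[5,7]
R3: Y=0.0003922+0.000j on G[3,2]
R4: Y=0.003891+0.000j on G[8,9]
L1: Y=0.000-0.04938j on G[7,5]
R5: Y=0.0006944+0.000j on G[0,9]
R6: Y=0.008696+0.000j on G[0,3]
R7: Y=0.0004149+0.000j on G[2,7]
C2: Y=0.000+0.001003j on G[9,6]
I3: z[5]−=0.0263, z[2]+=0.0263
R8: Y=0.01451+0.000j on G[9,4]
R9: Y=0.001178+0.000j on G[8,0]
L2: Y=0.000-0.01424j on G[8,4]
I4: z[4]−=0.0285, z[5]+=0.0285
C3: Y=0.000+0.006333j on G[4,7]
R10: Y=0.3413+0.000j on G[6,0]
R11: Y=0.1572+0.000j on G[5,7]
V1: row V7−V8=18, i_V1 at 7,8
solve → V1=851.9-41.58j, V2=171.4-26.13j, V3=7.395-1.128j, V4=27.22+90.50j, V5=-6.715-42.74j, V6=-0.1726+0.06043j, V7=1.385-43.83j, V8=-16.61-43.83j, V9=20.39+58.77j
aux → i_V1=-2.077+0.1734j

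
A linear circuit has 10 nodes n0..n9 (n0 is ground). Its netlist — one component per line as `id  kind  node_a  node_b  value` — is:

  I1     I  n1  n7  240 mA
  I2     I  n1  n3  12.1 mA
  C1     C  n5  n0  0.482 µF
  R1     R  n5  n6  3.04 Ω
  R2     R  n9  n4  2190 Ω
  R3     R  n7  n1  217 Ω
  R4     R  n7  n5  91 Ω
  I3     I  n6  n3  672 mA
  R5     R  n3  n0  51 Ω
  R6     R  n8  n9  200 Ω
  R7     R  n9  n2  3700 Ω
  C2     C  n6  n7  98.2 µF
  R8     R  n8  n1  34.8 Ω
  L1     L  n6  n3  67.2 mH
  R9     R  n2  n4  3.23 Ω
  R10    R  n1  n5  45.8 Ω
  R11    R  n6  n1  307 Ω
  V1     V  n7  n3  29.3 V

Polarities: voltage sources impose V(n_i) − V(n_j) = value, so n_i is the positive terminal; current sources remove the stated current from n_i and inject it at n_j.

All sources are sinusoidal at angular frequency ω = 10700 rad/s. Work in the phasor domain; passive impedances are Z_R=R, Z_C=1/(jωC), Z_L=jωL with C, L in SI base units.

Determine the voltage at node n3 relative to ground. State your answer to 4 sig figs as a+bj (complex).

-1.743-7.056j V

MNA unknowns: 9 node voltages V₁..V_9 plus 1 source current (V1)
I1: z[1]−=0.24, z[7]+=0.24
I2: z[1]−=0.0121, z[3]+=0.0121
C1: Y=0.000+0.005157j on G[5,0]
R1: Y=0.3289+0.000j on G[5,6]
R2: Y=0.0004566+0.000j on G[9,4]
R3: Y=0.004608+0.000j on G[7,1]
R4: Y=0.01099+0.000j on G[7,5]
I3: z[6]−=0.672, z[3]+=0.672
R5: Y=0.01961+0.000j on G[3,0]
R6: Y=0.005000+0.000j on G[8,9]
R7: Y=0.0002703+0.000j on G[9,2]
C2: Y=0.000+1.051j on G[6,7]
R8: Y=0.02874+0.000j on G[8,1]
L1: Y=0.000-0.001391j on G[6,3]
R9: Y=0.3096+0.000j on G[2,4]
R10: Y=0.02183+0.000j on G[1,5]
R11: Y=0.003257+0.000j on G[6,1]
V1: row V7−V3=29.3, i_V1 at 7,3
solve → V1=18.52-6.645j, V2=18.52-6.645j, V3=-1.743-7.056j, V4=18.52-6.645j, V5=26.83-6.627j, V6=27.46-6.190j, V7=27.56-7.056j, V8=18.52-6.645j, V9=18.52-6.645j
aux → i_V1=-0.7195-0.09775j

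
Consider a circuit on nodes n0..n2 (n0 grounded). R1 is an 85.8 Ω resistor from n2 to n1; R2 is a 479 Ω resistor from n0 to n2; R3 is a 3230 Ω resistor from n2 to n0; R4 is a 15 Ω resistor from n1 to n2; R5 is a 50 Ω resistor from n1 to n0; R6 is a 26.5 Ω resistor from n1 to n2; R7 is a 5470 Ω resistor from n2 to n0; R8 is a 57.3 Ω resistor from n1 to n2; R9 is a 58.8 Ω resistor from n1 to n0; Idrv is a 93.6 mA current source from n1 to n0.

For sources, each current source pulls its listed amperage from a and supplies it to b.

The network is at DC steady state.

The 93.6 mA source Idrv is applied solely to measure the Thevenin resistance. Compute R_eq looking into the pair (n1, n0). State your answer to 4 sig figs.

Element admittances at DC:
  Y(R1) = 0.01166 S between n2,n1
  Y(R2) = 0.002088 S between n0,n2
  Y(R3) = 0.0003096 S between n2,n0
  Y(R4) = 0.06667 S between n1,n2
  Y(R5) = 0.02000 S between n1,n0
  Y(R6) = 0.03774 S between n1,n2
  Y(R7) = 0.0001828 S between n2,n0
  Y(R8) = 0.01745 S between n1,n2
  Y(R9) = 0.01701 S between n1,n0
  Idrv: injects 0.0936 A into n0 (from n1)
Assemble and solve the 2×2 MNA system:
  V(n1)=-2.367  V(n2)=-2.322

R_eq = 25.29 Ω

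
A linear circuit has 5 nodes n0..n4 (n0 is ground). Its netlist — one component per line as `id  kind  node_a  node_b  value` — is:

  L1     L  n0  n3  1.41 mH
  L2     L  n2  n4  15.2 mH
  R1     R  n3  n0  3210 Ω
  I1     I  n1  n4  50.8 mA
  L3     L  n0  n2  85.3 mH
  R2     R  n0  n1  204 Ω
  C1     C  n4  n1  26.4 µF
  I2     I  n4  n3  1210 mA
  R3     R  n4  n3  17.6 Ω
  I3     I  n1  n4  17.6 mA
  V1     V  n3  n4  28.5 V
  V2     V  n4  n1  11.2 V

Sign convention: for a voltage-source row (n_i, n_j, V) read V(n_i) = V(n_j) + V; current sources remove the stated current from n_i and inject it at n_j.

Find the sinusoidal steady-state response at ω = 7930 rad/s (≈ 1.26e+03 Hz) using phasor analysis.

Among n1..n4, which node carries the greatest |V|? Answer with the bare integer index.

MNA unknowns: 4 node voltages V₁..V_4 plus 2 source currents (V1, V2)
L1: Y=0.000-0.08944j on G[0,3]
L2: Y=0.000-0.008296j on G[2,4]
R1: Y=0.0003115+0.000j on G[3,0]
I1: z[1]−=0.0508, z[4]+=0.0508
L3: Y=0.000-0.001478j on G[0,2]
R2: Y=0.004902+0.000j on G[0,1]
C1: Y=0.000+0.2094j on G[4,1]
I2: z[4]−=1.21, z[3]+=1.21
R3: Y=0.05682+0.000j on G[4,3]
I3: z[1]−=0.0176, z[4]+=0.0176
V1: row V3−V4=28.5, i_V1 at 3,4
V2: row V4−V1=11.2, i_V2 at 4,1
solve → V1=-39.18+2.116j, V2=-23.75+1.796j, V3=0.5160+2.116j, V4=-27.98+2.116j
aux → i_V1=-0.5987+0.04549j, i_V2=-0.1237-2.334j

1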